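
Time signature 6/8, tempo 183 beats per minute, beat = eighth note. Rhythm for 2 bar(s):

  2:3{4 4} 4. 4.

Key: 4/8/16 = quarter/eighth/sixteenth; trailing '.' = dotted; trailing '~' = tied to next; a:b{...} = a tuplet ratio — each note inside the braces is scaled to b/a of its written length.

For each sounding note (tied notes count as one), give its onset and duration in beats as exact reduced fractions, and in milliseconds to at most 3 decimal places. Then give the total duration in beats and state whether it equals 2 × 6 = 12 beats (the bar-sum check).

1) 0.0ms=0b +983.607ms=3b
2) 983.607ms=3b +983.607ms=3b
3) 1967.213ms=6b +983.607ms=3b
4) 2950.82ms=9b +983.607ms=3b
Σ=12b of 12 (183bpm 6/8) — PASS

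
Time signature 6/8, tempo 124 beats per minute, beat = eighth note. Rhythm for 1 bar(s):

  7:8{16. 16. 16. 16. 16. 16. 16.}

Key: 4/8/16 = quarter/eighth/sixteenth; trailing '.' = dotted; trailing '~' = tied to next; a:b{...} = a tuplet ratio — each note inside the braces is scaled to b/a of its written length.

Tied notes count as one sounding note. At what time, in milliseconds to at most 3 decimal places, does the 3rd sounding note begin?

note 3 onset = 12/7b = 829.493ms

1. 0.0ms @ 0 + 414.747ms (6/7)
2. 414.747ms @ 6/7 + 414.747ms (6/7)
3. 829.493ms @ 12/7 + 414.747ms (6/7)
4. 1244.24ms @ 18/7 + 414.747ms (6/7)
5. 1658.986ms @ 24/7 + 414.747ms (6/7)
6. 2073.733ms @ 30/7 + 414.747ms (6/7)
7. 2488.479ms @ 36/7 + 414.747ms (6/7)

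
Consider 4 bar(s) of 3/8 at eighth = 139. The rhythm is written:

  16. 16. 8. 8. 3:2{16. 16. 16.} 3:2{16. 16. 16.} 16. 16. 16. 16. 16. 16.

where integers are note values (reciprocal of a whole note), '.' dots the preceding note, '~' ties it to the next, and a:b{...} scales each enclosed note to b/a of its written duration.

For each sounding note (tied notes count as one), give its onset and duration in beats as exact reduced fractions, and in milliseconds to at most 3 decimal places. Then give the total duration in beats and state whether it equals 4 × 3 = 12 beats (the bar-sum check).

1) 0.0ms=0b +323.741ms=3/4b
2) 323.741ms=3/4b +323.741ms=3/4b
3) 647.482ms=3/2b +647.482ms=3/2b
4) 1294.964ms=3b +647.482ms=3/2b
5) 1942.446ms=9/2b +215.827ms=1/2b
6) 2158.273ms=5b +215.827ms=1/2b
7) 2374.101ms=11/2b +215.827ms=1/2b
8) 2589.928ms=6b +215.827ms=1/2b
9) 2805.755ms=13/2b +215.827ms=1/2b
10) 3021.583ms=7b +215.827ms=1/2b
11) 3237.41ms=15/2b +323.741ms=3/4b
12) 3561.151ms=33/4b +323.741ms=3/4b
13) 3884.892ms=9b +323.741ms=3/4b
14) 4208.633ms=39/4b +323.741ms=3/4b
15) 4532.374ms=21/2b +323.741ms=3/4b
16) 4856.115ms=45/4b +323.741ms=3/4b
Σ=12b of 12 (139bpm 3/8) — PASS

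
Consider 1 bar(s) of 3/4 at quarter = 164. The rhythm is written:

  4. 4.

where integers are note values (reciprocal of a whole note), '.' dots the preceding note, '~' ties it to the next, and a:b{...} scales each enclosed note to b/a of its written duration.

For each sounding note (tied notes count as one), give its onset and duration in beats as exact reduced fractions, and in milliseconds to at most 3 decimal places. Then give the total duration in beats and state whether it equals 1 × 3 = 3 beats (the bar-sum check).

1) 0.0ms=0b +548.78ms=3/2b
2) 548.78ms=3/2b +548.78ms=3/2b
Σ=3b of 3 (164bpm 3/4) — PASS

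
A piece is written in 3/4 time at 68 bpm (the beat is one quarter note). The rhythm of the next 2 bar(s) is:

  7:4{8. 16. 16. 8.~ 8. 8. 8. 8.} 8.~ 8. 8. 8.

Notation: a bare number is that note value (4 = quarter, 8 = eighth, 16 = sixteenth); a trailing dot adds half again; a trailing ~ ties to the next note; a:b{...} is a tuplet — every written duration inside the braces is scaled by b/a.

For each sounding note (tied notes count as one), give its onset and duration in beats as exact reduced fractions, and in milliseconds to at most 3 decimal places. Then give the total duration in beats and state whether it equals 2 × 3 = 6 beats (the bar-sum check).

1) 0.0ms=0b +378.151ms=3/7b
2) 378.151ms=3/7b +189.076ms=3/14b
3) 567.227ms=9/14b +189.076ms=3/14b
4) 756.303ms=6/7b +756.303ms=6/7b
5) 1512.605ms=12/7b +378.151ms=3/7b
6) 1890.756ms=15/7b +378.151ms=3/7b
7) 2268.908ms=18/7b +378.151ms=3/7b
8) 2647.059ms=3b +1323.529ms=3/2b
9) 3970.588ms=9/2b +661.765ms=3/4b
10) 4632.353ms=21/4b +661.765ms=3/4b
Σ=6b of 6 (68bpm 3/4) — PASS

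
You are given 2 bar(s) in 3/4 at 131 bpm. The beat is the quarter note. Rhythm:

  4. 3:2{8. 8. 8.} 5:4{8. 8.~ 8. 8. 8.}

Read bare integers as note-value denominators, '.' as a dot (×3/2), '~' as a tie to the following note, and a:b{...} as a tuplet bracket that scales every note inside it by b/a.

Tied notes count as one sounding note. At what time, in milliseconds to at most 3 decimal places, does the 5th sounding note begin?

note 5 onset = 3b = 1374.046ms

1. 0.0ms @ 0 + 687.023ms (3/2)
2. 687.023ms @ 3/2 + 229.008ms (1/2)
3. 916.031ms @ 2 + 229.008ms (1/2)
4. 1145.038ms @ 5/2 + 229.008ms (1/2)
5. 1374.046ms @ 3 + 274.809ms (3/5)
6. 1648.855ms @ 18/5 + 549.618ms (6/5)
7. 2198.473ms @ 24/5 + 274.809ms (3/5)
8. 2473.282ms @ 27/5 + 274.809ms (3/5)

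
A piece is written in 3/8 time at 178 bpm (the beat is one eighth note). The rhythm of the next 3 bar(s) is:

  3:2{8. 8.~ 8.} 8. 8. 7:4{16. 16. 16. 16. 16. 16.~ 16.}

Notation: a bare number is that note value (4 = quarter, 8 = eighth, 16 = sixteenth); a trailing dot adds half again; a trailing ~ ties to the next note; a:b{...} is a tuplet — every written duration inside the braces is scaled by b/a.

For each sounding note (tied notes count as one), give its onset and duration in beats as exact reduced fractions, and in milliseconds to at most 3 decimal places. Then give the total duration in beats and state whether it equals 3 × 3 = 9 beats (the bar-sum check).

1) 0.0ms=0b +337.079ms=1b
2) 337.079ms=1b +674.157ms=2b
3) 1011.236ms=3b +505.618ms=3/2b
4) 1516.854ms=9/2b +505.618ms=3/2b
5) 2022.472ms=6b +144.462ms=3/7b
6) 2166.934ms=45/7b +144.462ms=3/7b
7) 2311.396ms=48/7b +144.462ms=3/7b
8) 2455.859ms=51/7b +144.462ms=3/7b
9) 2600.321ms=54/7b +144.462ms=3/7b
10) 2744.783ms=57/7b +288.925ms=6/7b
Σ=9b of 9 (178bpm 3/8) — PASS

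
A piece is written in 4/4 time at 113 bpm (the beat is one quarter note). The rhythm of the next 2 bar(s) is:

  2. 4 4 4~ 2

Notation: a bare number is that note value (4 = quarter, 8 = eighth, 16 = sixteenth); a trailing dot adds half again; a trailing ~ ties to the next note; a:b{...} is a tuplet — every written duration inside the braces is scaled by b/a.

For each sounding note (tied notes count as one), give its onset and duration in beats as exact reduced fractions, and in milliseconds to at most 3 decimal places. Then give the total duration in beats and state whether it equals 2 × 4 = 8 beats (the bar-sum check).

1) 0.0ms=0b +1592.92ms=3b
2) 1592.92ms=3b +530.973ms=1b
3) 2123.894ms=4b +530.973ms=1b
4) 2654.867ms=5b +1592.92ms=3b
Σ=8b of 8 (113bpm 4/4) — PASS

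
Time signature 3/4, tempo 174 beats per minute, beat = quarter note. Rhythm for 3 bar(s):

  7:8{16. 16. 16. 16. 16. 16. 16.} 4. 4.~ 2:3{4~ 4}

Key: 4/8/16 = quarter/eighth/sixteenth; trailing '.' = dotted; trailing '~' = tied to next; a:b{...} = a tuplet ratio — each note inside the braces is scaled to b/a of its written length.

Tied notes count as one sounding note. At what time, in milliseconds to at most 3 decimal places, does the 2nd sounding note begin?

note 2 onset = 3/7b = 147.783ms

1. 0.0ms @ 0 + 147.783ms (3/7)
2. 147.783ms @ 3/7 + 147.783ms (3/7)
3. 295.567ms @ 6/7 + 147.783ms (3/7)
4. 443.35ms @ 9/7 + 147.783ms (3/7)
5. 591.133ms @ 12/7 + 147.783ms (3/7)
6. 738.916ms @ 15/7 + 147.783ms (3/7)
7. 886.7ms @ 18/7 + 147.783ms (3/7)
8. 1034.483ms @ 3 + 517.241ms (3/2)
9. 1551.724ms @ 9/2 + 1551.724ms (9/2)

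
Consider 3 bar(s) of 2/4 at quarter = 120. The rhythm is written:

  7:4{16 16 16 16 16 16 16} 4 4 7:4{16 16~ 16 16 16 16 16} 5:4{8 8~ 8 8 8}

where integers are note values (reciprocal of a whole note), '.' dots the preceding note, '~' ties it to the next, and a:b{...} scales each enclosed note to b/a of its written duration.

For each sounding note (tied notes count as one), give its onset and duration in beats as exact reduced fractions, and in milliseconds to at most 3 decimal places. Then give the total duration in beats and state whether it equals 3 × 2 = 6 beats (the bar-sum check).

1) 0.0ms=0b +71.429ms=1/7b
2) 71.429ms=1/7b +71.429ms=1/7b
3) 142.857ms=2/7b +71.429ms=1/7b
4) 214.286ms=3/7b +71.429ms=1/7b
5) 285.714ms=4/7b +71.429ms=1/7b
6) 357.143ms=5/7b +71.429ms=1/7b
7) 428.571ms=6/7b +71.429ms=1/7b
8) 500.0ms=1b +500.0ms=1b
9) 1000.0ms=2b +500.0ms=1b
10) 1500.0ms=3b +71.429ms=1/7b
11) 1571.429ms=22/7b +142.857ms=2/7b
12) 1714.286ms=24/7b +71.429ms=1/7b
13) 1785.714ms=25/7b +71.429ms=1/7b
14) 1857.143ms=26/7b +71.429ms=1/7b
15) 1928.571ms=27/7b +71.429ms=1/7b
16) 2000.0ms=4b +200.0ms=2/5b
17) 2200.0ms=22/5b +400.0ms=4/5b
18) 2600.0ms=26/5b +200.0ms=2/5b
19) 2800.0ms=28/5b +200.0ms=2/5b
Σ=6b of 6 (120bpm 2/4) — PASS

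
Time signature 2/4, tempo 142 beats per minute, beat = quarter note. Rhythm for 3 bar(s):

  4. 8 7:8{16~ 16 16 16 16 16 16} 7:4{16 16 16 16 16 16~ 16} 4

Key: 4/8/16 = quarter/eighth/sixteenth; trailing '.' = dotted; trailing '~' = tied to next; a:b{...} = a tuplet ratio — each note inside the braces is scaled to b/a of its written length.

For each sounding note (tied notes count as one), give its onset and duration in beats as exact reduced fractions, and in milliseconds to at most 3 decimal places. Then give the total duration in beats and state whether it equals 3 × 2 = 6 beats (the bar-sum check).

1) 0.0ms=0b +633.803ms=3/2b
2) 633.803ms=3/2b +211.268ms=1/2b
3) 845.07ms=2b +241.449ms=4/7b
4) 1086.519ms=18/7b +120.724ms=2/7b
5) 1207.243ms=20/7b +120.724ms=2/7b
6) 1327.968ms=22/7b +120.724ms=2/7b
7) 1448.692ms=24/7b +120.724ms=2/7b
8) 1569.416ms=26/7b +120.724ms=2/7b
9) 1690.141ms=4b +60.362ms=1/7b
10) 1750.503ms=29/7b +60.362ms=1/7b
11) 1810.865ms=30/7b +60.362ms=1/7b
12) 1871.227ms=31/7b +60.362ms=1/7b
13) 1931.59ms=32/7b +60.362ms=1/7b
14) 1991.952ms=33/7b +120.724ms=2/7b
15) 2112.676ms=5b +422.535ms=1b
Σ=6b of 6 (142bpm 2/4) — PASS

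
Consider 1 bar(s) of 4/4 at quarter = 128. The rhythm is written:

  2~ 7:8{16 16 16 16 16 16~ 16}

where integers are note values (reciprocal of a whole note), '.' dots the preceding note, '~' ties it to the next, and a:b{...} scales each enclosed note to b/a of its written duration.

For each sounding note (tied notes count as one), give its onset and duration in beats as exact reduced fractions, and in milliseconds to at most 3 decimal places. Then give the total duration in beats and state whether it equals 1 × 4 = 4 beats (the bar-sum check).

1) 0.0ms=0b +1071.429ms=16/7b
2) 1071.429ms=16/7b +133.929ms=2/7b
3) 1205.357ms=18/7b +133.929ms=2/7b
4) 1339.286ms=20/7b +133.929ms=2/7b
5) 1473.214ms=22/7b +133.929ms=2/7b
6) 1607.143ms=24/7b +267.857ms=4/7b
Σ=4b of 4 (128bpm 4/4) — PASS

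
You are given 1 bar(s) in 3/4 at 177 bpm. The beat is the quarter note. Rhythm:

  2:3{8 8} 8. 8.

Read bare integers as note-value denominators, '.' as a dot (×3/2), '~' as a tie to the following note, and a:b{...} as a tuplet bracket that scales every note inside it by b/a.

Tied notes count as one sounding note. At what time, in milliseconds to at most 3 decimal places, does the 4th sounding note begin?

1. 0.0ms @ 0 + 254.237ms (3/4)
2. 254.237ms @ 3/4 + 254.237ms (3/4)
3. 508.475ms @ 3/2 + 254.237ms (3/4)
4. 762.712ms @ 9/4 + 254.237ms (3/4)

note 4 onset = 9/4b = 762.712ms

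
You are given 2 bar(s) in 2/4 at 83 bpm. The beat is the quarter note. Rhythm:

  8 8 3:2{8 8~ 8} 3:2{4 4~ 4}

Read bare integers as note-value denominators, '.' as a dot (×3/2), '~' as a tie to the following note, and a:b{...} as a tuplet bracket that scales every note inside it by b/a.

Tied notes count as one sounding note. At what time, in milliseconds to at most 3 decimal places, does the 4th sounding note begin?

1. 0.0ms @ 0 + 361.446ms (1/2)
2. 361.446ms @ 1/2 + 361.446ms (1/2)
3. 722.892ms @ 1 + 240.964ms (1/3)
4. 963.855ms @ 4/3 + 481.928ms (2/3)
5. 1445.783ms @ 2 + 481.928ms (2/3)
6. 1927.711ms @ 8/3 + 963.855ms (4/3)

note 4 onset = 4/3b = 963.855ms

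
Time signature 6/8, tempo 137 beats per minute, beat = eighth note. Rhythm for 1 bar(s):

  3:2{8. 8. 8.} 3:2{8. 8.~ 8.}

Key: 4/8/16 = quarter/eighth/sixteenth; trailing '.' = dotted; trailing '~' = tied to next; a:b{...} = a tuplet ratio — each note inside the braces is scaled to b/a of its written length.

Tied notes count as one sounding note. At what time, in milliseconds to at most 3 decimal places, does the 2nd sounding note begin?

1. 0.0ms @ 0 + 437.956ms (1)
2. 437.956ms @ 1 + 437.956ms (1)
3. 875.912ms @ 2 + 437.956ms (1)
4. 1313.869ms @ 3 + 437.956ms (1)
5. 1751.825ms @ 4 + 875.912ms (2)

note 2 onset = 1b = 437.956ms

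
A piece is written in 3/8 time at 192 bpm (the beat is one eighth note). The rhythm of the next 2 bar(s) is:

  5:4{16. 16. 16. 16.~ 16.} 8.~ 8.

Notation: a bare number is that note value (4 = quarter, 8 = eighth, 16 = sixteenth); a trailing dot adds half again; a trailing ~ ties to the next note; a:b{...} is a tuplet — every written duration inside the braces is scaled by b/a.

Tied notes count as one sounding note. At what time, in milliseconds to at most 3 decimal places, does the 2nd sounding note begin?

note 2 onset = 3/5b = 187.5ms

1. 0.0ms @ 0 + 187.5ms (3/5)
2. 187.5ms @ 3/5 + 187.5ms (3/5)
3. 375.0ms @ 6/5 + 187.5ms (3/5)
4. 562.5ms @ 9/5 + 375.0ms (6/5)
5. 937.5ms @ 3 + 937.5ms (3)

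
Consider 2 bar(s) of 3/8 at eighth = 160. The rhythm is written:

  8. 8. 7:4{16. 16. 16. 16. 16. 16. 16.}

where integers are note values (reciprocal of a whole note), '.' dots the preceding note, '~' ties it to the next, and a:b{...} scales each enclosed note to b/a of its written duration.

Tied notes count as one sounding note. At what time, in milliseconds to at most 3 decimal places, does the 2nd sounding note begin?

1. 0.0ms @ 0 + 562.5ms (3/2)
2. 562.5ms @ 3/2 + 562.5ms (3/2)
3. 1125.0ms @ 3 + 160.714ms (3/7)
4. 1285.714ms @ 24/7 + 160.714ms (3/7)
5. 1446.429ms @ 27/7 + 160.714ms (3/7)
6. 1607.143ms @ 30/7 + 160.714ms (3/7)
7. 1767.857ms @ 33/7 + 160.714ms (3/7)
8. 1928.571ms @ 36/7 + 160.714ms (3/7)
9. 2089.286ms @ 39/7 + 160.714ms (3/7)

note 2 onset = 3/2b = 562.5ms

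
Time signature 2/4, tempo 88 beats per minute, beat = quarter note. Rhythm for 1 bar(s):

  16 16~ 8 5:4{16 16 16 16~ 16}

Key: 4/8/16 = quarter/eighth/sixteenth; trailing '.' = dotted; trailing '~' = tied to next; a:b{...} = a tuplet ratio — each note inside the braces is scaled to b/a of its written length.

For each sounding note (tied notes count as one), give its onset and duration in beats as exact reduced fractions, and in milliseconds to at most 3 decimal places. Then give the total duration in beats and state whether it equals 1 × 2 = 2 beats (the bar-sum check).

1) 0.0ms=0b +170.455ms=1/4b
2) 170.455ms=1/4b +511.364ms=3/4b
3) 681.818ms=1b +136.364ms=1/5b
4) 818.182ms=6/5b +136.364ms=1/5b
5) 954.545ms=7/5b +136.364ms=1/5b
6) 1090.909ms=8/5b +272.727ms=2/5b
Σ=2b of 2 (88bpm 2/4) — PASS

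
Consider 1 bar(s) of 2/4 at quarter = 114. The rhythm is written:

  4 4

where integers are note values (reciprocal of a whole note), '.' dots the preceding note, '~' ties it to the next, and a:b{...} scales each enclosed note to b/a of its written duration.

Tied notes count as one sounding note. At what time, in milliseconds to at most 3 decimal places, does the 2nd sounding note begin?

note 2 onset = 1b = 526.316ms

1. 0.0ms @ 0 + 526.316ms (1)
2. 526.316ms @ 1 + 526.316ms (1)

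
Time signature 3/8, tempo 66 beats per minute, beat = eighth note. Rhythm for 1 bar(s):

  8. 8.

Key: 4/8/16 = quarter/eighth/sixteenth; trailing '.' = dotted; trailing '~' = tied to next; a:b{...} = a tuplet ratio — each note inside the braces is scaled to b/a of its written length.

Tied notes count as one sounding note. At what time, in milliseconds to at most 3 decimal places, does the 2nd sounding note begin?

note 2 onset = 3/2b = 1363.636ms

1. 0.0ms @ 0 + 1363.636ms (3/2)
2. 1363.636ms @ 3/2 + 1363.636ms (3/2)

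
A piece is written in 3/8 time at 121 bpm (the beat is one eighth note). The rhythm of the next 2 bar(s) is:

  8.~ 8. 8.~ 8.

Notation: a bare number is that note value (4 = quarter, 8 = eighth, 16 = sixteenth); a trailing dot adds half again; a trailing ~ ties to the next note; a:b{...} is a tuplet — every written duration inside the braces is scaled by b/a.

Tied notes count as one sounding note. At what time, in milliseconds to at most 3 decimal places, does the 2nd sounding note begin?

note 2 onset = 3b = 1487.603ms

1. 0.0ms @ 0 + 1487.603ms (3)
2. 1487.603ms @ 3 + 1487.603ms (3)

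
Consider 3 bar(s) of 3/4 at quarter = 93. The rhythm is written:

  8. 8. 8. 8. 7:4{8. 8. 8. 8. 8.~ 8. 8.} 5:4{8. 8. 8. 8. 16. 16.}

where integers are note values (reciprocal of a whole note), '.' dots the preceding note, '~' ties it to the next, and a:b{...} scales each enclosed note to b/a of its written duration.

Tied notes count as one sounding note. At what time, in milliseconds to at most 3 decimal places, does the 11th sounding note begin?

1. 0.0ms @ 0 + 483.871ms (3/4)
2. 483.871ms @ 3/4 + 483.871ms (3/4)
3. 967.742ms @ 3/2 + 483.871ms (3/4)
4. 1451.613ms @ 9/4 + 483.871ms (3/4)
5. 1935.484ms @ 3 + 276.498ms (3/7)
6. 2211.982ms @ 24/7 + 276.498ms (3/7)
7. 2488.479ms @ 27/7 + 276.498ms (3/7)
8. 2764.977ms @ 30/7 + 276.498ms (3/7)
9. 3041.475ms @ 33/7 + 552.995ms (6/7)
10. 3594.47ms @ 39/7 + 276.498ms (3/7)
11. 3870.968ms @ 6 + 387.097ms (3/5)
12. 4258.065ms @ 33/5 + 387.097ms (3/5)
13. 4645.161ms @ 36/5 + 387.097ms (3/5)
14. 5032.258ms @ 39/5 + 387.097ms (3/5)
15. 5419.355ms @ 42/5 + 193.548ms (3/10)
16. 5612.903ms @ 87/10 + 193.548ms (3/10)

note 11 onset = 6b = 3870.968ms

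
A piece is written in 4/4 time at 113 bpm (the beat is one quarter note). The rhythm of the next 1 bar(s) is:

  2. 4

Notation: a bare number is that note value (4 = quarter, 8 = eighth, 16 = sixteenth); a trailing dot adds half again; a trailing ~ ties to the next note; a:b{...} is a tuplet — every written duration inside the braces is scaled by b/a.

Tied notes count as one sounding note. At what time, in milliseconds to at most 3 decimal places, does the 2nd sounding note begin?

note 2 onset = 3b = 1592.92ms

1. 0.0ms @ 0 + 1592.92ms (3)
2. 1592.92ms @ 3 + 530.973ms (1)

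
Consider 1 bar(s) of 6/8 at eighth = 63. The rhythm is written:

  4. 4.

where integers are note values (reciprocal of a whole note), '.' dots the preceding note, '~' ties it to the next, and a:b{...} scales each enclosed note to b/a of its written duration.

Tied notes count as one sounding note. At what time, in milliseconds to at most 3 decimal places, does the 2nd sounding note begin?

1. 0.0ms @ 0 + 2857.143ms (3)
2. 2857.143ms @ 3 + 2857.143ms (3)

note 2 onset = 3b = 2857.143ms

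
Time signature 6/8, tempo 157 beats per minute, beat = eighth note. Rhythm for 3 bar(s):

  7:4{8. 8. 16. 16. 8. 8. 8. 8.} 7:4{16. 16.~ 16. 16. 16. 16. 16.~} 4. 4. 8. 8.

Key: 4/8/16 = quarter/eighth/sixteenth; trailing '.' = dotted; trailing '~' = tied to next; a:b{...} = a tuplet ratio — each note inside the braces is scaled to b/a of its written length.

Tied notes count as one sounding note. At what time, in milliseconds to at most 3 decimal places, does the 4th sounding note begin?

1. 0.0ms @ 0 + 327.571ms (6/7)
2. 327.571ms @ 6/7 + 327.571ms (6/7)
3. 655.141ms @ 12/7 + 163.785ms (3/7)
4. 818.926ms @ 15/7 + 163.785ms (3/7)
5. 982.712ms @ 18/7 + 327.571ms (6/7)
6. 1310.282ms @ 24/7 + 327.571ms (6/7)
7. 1637.853ms @ 30/7 + 327.571ms (6/7)
8. 1965.423ms @ 36/7 + 327.571ms (6/7)
9. 2292.994ms @ 6 + 163.785ms (3/7)
10. 2456.779ms @ 45/7 + 327.571ms (6/7)
11. 2784.349ms @ 51/7 + 163.785ms (3/7)
12. 2948.135ms @ 54/7 + 163.785ms (3/7)
13. 3111.92ms @ 57/7 + 163.785ms (3/7)
14. 3275.705ms @ 60/7 + 1310.282ms (24/7)
15. 4585.987ms @ 12 + 1146.497ms (3)
16. 5732.484ms @ 15 + 573.248ms (3/2)
17. 6305.732ms @ 33/2 + 573.248ms (3/2)

note 4 onset = 15/7b = 818.926ms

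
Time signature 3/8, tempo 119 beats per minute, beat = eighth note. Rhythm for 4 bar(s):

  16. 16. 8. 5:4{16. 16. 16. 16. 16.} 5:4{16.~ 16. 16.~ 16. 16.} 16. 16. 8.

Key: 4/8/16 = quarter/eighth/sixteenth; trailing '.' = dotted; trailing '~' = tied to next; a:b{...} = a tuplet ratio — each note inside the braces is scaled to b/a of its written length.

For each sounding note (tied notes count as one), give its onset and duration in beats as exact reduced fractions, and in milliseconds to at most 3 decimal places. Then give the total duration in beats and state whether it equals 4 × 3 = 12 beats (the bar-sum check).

1) 0.0ms=0b +378.151ms=3/4b
2) 378.151ms=3/4b +378.151ms=3/4b
3) 756.303ms=3/2b +756.303ms=3/2b
4) 1512.605ms=3b +302.521ms=3/5b
5) 1815.126ms=18/5b +302.521ms=3/5b
6) 2117.647ms=21/5b +302.521ms=3/5b
7) 2420.168ms=24/5b +302.521ms=3/5b
8) 2722.689ms=27/5b +302.521ms=3/5b
9) 3025.21ms=6b +605.042ms=6/5b
10) 3630.252ms=36/5b +605.042ms=6/5b
11) 4235.294ms=42/5b +302.521ms=3/5b
12) 4537.815ms=9b +378.151ms=3/4b
13) 4915.966ms=39/4b +378.151ms=3/4b
14) 5294.118ms=21/2b +756.303ms=3/2b
Σ=12b of 12 (119bpm 3/8) — PASS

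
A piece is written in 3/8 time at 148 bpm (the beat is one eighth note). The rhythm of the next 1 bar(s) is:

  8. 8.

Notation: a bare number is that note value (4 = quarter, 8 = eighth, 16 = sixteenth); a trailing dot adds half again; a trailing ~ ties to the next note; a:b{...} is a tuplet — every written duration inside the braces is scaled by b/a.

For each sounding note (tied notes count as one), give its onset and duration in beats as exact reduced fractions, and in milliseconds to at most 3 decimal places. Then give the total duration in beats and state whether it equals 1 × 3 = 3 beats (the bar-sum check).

1) 0.0ms=0b +608.108ms=3/2b
2) 608.108ms=3/2b +608.108ms=3/2b
Σ=3b of 3 (148bpm 3/8) — PASS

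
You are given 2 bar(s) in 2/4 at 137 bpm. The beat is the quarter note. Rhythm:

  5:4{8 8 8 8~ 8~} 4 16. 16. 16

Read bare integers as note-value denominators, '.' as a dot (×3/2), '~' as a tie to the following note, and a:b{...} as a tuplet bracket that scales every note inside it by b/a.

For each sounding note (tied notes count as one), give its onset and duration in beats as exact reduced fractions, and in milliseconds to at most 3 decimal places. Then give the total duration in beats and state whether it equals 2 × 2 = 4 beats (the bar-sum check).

1) 0.0ms=0b +175.182ms=2/5b
2) 175.182ms=2/5b +175.182ms=2/5b
3) 350.365ms=4/5b +175.182ms=2/5b
4) 525.547ms=6/5b +788.321ms=9/5b
5) 1313.869ms=3b +164.234ms=3/8b
6) 1478.102ms=27/8b +164.234ms=3/8b
7) 1642.336ms=15/4b +109.489ms=1/4b
Σ=4b of 4 (137bpm 2/4) — PASS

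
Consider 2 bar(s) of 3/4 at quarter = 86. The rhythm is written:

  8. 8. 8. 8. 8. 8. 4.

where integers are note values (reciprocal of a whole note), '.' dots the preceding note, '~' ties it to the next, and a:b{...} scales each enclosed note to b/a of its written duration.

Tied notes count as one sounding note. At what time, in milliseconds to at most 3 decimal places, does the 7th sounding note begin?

1. 0.0ms @ 0 + 523.256ms (3/4)
2. 523.256ms @ 3/4 + 523.256ms (3/4)
3. 1046.512ms @ 3/2 + 523.256ms (3/4)
4. 1569.767ms @ 9/4 + 523.256ms (3/4)
5. 2093.023ms @ 3 + 523.256ms (3/4)
6. 2616.279ms @ 15/4 + 523.256ms (3/4)
7. 3139.535ms @ 9/2 + 1046.512ms (3/2)

note 7 onset = 9/2b = 3139.535ms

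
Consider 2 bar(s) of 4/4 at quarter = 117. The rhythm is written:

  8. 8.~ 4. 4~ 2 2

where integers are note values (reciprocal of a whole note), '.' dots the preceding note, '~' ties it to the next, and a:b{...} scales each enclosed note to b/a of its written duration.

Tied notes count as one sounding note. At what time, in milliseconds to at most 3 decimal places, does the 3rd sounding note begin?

note 3 onset = 3b = 1538.462ms

1. 0.0ms @ 0 + 384.615ms (3/4)
2. 384.615ms @ 3/4 + 1153.846ms (9/4)
3. 1538.462ms @ 3 + 1538.462ms (3)
4. 3076.923ms @ 6 + 1025.641ms (2)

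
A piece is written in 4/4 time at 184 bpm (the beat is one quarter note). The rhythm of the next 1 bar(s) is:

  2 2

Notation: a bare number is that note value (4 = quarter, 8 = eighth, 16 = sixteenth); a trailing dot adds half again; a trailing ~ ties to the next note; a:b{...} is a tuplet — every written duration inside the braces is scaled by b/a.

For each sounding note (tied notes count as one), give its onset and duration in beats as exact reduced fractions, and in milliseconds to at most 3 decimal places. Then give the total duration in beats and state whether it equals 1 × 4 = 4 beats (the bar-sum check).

1) 0.0ms=0b +652.174ms=2b
2) 652.174ms=2b +652.174ms=2b
Σ=4b of 4 (184bpm 4/4) — PASS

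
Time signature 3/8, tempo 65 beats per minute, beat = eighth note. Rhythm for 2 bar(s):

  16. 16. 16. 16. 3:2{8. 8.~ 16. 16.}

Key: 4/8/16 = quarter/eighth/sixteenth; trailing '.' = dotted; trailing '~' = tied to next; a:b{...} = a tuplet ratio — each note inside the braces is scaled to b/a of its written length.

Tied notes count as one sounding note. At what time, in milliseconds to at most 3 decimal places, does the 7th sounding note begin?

note 7 onset = 11/2b = 5076.923ms

1. 0.0ms @ 0 + 692.308ms (3/4)
2. 692.308ms @ 3/4 + 692.308ms (3/4)
3. 1384.615ms @ 3/2 + 692.308ms (3/4)
4. 2076.923ms @ 9/4 + 692.308ms (3/4)
5. 2769.231ms @ 3 + 923.077ms (1)
6. 3692.308ms @ 4 + 1384.615ms (3/2)
7. 5076.923ms @ 11/2 + 461.538ms (1/2)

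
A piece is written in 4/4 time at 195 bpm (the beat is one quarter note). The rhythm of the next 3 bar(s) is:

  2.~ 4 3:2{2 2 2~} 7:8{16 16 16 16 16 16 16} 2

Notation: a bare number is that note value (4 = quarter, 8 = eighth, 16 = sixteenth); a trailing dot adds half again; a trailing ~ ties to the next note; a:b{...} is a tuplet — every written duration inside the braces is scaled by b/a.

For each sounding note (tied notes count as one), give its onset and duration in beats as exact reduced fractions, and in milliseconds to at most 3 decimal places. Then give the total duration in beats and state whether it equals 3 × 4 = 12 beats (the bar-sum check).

1) 0.0ms=0b +1230.769ms=4b
2) 1230.769ms=4b +410.256ms=4/3b
3) 1641.026ms=16/3b +410.256ms=4/3b
4) 2051.282ms=20/3b +498.168ms=34/21b
5) 2549.451ms=58/7b +87.912ms=2/7b
6) 2637.363ms=60/7b +87.912ms=2/7b
7) 2725.275ms=62/7b +87.912ms=2/7b
8) 2813.187ms=64/7b +87.912ms=2/7b
9) 2901.099ms=66/7b +87.912ms=2/7b
10) 2989.011ms=68/7b +87.912ms=2/7b
11) 3076.923ms=10b +615.385ms=2b
Σ=12b of 12 (195bpm 4/4) — PASS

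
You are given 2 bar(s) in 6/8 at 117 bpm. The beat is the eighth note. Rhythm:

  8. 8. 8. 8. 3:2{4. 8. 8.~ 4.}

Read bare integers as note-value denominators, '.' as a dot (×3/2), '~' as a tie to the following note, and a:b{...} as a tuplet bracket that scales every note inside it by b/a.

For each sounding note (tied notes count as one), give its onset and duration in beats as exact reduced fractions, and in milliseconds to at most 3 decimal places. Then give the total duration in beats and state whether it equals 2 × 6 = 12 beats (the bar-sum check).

1) 0.0ms=0b +769.231ms=3/2b
2) 769.231ms=3/2b +769.231ms=3/2b
3) 1538.462ms=3b +769.231ms=3/2b
4) 2307.692ms=9/2b +769.231ms=3/2b
5) 3076.923ms=6b +1025.641ms=2b
6) 4102.564ms=8b +512.821ms=1b
7) 4615.385ms=9b +1538.462ms=3b
Σ=12b of 12 (117bpm 6/8) — PASS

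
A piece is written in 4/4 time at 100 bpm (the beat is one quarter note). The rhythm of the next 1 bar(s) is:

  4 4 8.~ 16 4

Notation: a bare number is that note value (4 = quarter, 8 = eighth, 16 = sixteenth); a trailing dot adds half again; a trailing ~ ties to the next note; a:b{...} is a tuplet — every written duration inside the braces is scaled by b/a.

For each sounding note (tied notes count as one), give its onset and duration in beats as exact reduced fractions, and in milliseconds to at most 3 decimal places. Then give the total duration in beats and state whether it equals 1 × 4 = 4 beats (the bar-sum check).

1) 0.0ms=0b +600.0ms=1b
2) 600.0ms=1b +600.0ms=1b
3) 1200.0ms=2b +600.0ms=1b
4) 1800.0ms=3b +600.0ms=1b
Σ=4b of 4 (100bpm 4/4) — PASS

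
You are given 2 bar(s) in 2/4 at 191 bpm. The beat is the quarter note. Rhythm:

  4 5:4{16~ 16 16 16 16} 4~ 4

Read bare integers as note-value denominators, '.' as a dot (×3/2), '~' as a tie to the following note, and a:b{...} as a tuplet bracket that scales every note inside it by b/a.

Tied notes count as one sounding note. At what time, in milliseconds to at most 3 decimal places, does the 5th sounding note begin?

note 5 onset = 9/5b = 565.445ms

1. 0.0ms @ 0 + 314.136ms (1)
2. 314.136ms @ 1 + 125.654ms (2/5)
3. 439.791ms @ 7/5 + 62.827ms (1/5)
4. 502.618ms @ 8/5 + 62.827ms (1/5)
5. 565.445ms @ 9/5 + 62.827ms (1/5)
6. 628.272ms @ 2 + 628.272ms (2)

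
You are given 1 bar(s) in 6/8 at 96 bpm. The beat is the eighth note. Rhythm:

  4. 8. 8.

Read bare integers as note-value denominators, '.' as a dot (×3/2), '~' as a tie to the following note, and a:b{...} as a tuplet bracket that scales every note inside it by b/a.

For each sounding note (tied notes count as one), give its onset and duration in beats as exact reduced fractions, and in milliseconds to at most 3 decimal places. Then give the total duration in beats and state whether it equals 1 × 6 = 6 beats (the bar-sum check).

1) 0.0ms=0b +1875.0ms=3b
2) 1875.0ms=3b +937.5ms=3/2b
3) 2812.5ms=9/2b +937.5ms=3/2b
Σ=6b of 6 (96bpm 6/8) — PASS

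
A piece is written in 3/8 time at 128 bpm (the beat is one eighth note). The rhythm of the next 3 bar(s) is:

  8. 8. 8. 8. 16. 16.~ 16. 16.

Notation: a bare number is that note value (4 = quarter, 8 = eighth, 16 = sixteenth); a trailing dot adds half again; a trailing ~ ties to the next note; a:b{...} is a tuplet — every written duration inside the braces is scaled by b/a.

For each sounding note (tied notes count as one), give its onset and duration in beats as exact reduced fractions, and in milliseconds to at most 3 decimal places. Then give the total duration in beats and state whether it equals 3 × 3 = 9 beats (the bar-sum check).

1) 0.0ms=0b +703.125ms=3/2b
2) 703.125ms=3/2b +703.125ms=3/2b
3) 1406.25ms=3b +703.125ms=3/2b
4) 2109.375ms=9/2b +703.125ms=3/2b
5) 2812.5ms=6b +351.562ms=3/4b
6) 3164.062ms=27/4b +703.125ms=3/2b
7) 3867.188ms=33/4b +351.562ms=3/4b
Σ=9b of 9 (128bpm 3/8) — PASS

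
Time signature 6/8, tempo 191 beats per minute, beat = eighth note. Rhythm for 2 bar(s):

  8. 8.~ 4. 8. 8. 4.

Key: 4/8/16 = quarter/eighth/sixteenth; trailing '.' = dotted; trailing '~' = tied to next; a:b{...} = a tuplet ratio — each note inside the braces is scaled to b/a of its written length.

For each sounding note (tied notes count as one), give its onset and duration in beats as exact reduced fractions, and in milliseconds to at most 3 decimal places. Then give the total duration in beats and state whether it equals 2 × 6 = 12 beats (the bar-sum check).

1) 0.0ms=0b +471.204ms=3/2b
2) 471.204ms=3/2b +1413.613ms=9/2b
3) 1884.817ms=6b +471.204ms=3/2b
4) 2356.021ms=15/2b +471.204ms=3/2b
5) 2827.225ms=9b +942.408ms=3b
Σ=12b of 12 (191bpm 6/8) — PASS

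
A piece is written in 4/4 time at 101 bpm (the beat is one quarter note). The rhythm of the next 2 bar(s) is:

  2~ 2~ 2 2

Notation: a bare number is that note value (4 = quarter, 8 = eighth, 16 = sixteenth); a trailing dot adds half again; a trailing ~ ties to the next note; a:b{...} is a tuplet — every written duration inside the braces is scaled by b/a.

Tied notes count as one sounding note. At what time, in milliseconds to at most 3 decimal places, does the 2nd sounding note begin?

1. 0.0ms @ 0 + 3564.356ms (6)
2. 3564.356ms @ 6 + 1188.119ms (2)

note 2 onset = 6b = 3564.356ms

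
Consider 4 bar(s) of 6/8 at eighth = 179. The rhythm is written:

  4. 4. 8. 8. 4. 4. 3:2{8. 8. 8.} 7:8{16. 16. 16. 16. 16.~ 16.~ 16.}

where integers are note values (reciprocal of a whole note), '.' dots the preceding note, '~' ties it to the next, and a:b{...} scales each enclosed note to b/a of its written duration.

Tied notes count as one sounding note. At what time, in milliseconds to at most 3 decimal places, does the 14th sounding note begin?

note 14 onset = 150/7b = 7182.761ms

1. 0.0ms @ 0 + 1005.587ms (3)
2. 1005.587ms @ 3 + 1005.587ms (3)
3. 2011.173ms @ 6 + 502.793ms (3/2)
4. 2513.966ms @ 15/2 + 502.793ms (3/2)
5. 3016.76ms @ 9 + 1005.587ms (3)
6. 4022.346ms @ 12 + 1005.587ms (3)
7. 5027.933ms @ 15 + 335.196ms (1)
8. 5363.128ms @ 16 + 335.196ms (1)
9. 5698.324ms @ 17 + 335.196ms (1)
10. 6033.52ms @ 18 + 287.31ms (6/7)
11. 6320.83ms @ 132/7 + 287.31ms (6/7)
12. 6608.14ms @ 138/7 + 287.31ms (6/7)
13. 6895.451ms @ 144/7 + 287.31ms (6/7)
14. 7182.761ms @ 150/7 + 861.931ms (18/7)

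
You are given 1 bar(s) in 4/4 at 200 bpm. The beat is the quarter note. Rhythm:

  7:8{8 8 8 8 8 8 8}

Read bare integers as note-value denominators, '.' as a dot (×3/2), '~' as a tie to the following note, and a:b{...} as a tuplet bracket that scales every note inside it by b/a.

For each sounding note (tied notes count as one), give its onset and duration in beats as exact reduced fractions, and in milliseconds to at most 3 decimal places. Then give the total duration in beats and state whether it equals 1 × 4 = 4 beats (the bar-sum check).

1) 0.0ms=0b +171.429ms=4/7b
2) 171.429ms=4/7b +171.429ms=4/7b
3) 342.857ms=8/7b +171.429ms=4/7b
4) 514.286ms=12/7b +171.429ms=4/7b
5) 685.714ms=16/7b +171.429ms=4/7b
6) 857.143ms=20/7b +171.429ms=4/7b
7) 1028.571ms=24/7b +171.429ms=4/7b
Σ=4b of 4 (200bpm 4/4) — PASS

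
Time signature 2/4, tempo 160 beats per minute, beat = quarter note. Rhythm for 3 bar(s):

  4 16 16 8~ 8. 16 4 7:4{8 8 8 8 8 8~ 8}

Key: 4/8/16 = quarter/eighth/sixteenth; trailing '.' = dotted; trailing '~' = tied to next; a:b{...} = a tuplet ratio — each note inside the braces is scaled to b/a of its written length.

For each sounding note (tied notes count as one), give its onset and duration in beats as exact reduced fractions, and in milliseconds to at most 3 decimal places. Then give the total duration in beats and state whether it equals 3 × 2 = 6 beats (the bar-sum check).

1) 0.0ms=0b +375.0ms=1b
2) 375.0ms=1b +93.75ms=1/4b
3) 468.75ms=5/4b +93.75ms=1/4b
4) 562.5ms=3/2b +468.75ms=5/4b
5) 1031.25ms=11/4b +93.75ms=1/4b
6) 1125.0ms=3b +375.0ms=1b
7) 1500.0ms=4b +107.143ms=2/7b
8) 1607.143ms=30/7b +107.143ms=2/7b
9) 1714.286ms=32/7b +107.143ms=2/7b
10) 1821.429ms=34/7b +107.143ms=2/7b
11) 1928.571ms=36/7b +107.143ms=2/7b
12) 2035.714ms=38/7b +214.286ms=4/7b
Σ=6b of 6 (160bpm 2/4) — PASS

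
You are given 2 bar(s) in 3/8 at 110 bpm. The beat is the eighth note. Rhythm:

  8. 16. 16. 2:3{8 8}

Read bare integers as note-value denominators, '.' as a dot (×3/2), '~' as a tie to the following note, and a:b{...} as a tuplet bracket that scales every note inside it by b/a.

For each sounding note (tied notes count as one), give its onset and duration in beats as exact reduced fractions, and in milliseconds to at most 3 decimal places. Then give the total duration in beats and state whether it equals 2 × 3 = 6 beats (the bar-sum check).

1) 0.0ms=0b +818.182ms=3/2b
2) 818.182ms=3/2b +409.091ms=3/4b
3) 1227.273ms=9/4b +409.091ms=3/4b
4) 1636.364ms=3b +818.182ms=3/2b
5) 2454.545ms=9/2b +818.182ms=3/2b
Σ=6b of 6 (110bpm 3/8) — PASS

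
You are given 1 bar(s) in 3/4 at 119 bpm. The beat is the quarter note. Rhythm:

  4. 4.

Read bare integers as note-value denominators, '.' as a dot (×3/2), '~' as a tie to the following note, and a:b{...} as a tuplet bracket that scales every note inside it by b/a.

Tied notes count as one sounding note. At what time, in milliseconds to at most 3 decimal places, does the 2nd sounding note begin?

1. 0.0ms @ 0 + 756.303ms (3/2)
2. 756.303ms @ 3/2 + 756.303ms (3/2)

note 2 onset = 3/2b = 756.303ms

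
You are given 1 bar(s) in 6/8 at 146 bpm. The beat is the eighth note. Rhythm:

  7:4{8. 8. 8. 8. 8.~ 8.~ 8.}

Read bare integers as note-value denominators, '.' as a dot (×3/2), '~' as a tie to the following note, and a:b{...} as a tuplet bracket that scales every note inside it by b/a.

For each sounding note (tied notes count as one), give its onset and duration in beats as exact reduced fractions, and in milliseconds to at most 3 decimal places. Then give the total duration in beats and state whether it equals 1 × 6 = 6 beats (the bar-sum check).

1) 0.0ms=0b +352.25ms=6/7b
2) 352.25ms=6/7b +352.25ms=6/7b
3) 704.501ms=12/7b +352.25ms=6/7b
4) 1056.751ms=18/7b +352.25ms=6/7b
5) 1409.002ms=24/7b +1056.751ms=18/7b
Σ=6b of 6 (146bpm 6/8) — PASS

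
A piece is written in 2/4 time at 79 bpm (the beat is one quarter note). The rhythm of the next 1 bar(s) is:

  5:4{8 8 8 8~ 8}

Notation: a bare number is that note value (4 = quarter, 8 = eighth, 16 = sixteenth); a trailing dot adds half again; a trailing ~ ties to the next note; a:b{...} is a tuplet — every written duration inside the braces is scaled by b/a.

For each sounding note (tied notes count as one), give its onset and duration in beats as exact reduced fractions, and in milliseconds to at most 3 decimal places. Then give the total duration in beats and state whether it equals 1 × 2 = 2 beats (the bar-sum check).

1) 0.0ms=0b +303.797ms=2/5b
2) 303.797ms=2/5b +303.797ms=2/5b
3) 607.595ms=4/5b +303.797ms=2/5b
4) 911.392ms=6/5b +607.595ms=4/5b
Σ=2b of 2 (79bpm 2/4) — PASS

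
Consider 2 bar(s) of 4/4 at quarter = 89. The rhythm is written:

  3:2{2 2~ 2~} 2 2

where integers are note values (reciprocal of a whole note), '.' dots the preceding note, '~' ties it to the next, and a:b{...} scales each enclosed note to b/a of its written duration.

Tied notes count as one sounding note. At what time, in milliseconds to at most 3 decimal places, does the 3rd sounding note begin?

1. 0.0ms @ 0 + 898.876ms (4/3)
2. 898.876ms @ 4/3 + 3146.067ms (14/3)
3. 4044.944ms @ 6 + 1348.315ms (2)

note 3 onset = 6b = 4044.944ms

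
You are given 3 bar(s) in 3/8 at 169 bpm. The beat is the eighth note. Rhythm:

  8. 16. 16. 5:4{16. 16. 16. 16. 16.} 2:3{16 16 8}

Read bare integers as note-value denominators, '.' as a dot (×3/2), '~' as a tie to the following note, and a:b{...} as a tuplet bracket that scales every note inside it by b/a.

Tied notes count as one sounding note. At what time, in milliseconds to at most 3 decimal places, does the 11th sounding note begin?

1. 0.0ms @ 0 + 532.544ms (3/2)
2. 532.544ms @ 3/2 + 266.272ms (3/4)
3. 798.817ms @ 9/4 + 266.272ms (3/4)
4. 1065.089ms @ 3 + 213.018ms (3/5)
5. 1278.107ms @ 18/5 + 213.018ms (3/5)
6. 1491.124ms @ 21/5 + 213.018ms (3/5)
7. 1704.142ms @ 24/5 + 213.018ms (3/5)
8. 1917.16ms @ 27/5 + 213.018ms (3/5)
9. 2130.178ms @ 6 + 266.272ms (3/4)
10. 2396.45ms @ 27/4 + 266.272ms (3/4)
11. 2662.722ms @ 15/2 + 532.544ms (3/2)

note 11 onset = 15/2b = 2662.722ms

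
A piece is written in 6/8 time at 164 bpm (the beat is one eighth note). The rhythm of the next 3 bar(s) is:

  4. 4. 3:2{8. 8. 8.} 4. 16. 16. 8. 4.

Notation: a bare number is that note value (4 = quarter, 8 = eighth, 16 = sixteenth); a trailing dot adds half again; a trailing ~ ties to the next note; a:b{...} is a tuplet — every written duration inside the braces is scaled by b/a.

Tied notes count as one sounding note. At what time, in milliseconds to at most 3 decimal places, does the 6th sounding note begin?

1. 0.0ms @ 0 + 1097.561ms (3)
2. 1097.561ms @ 3 + 1097.561ms (3)
3. 2195.122ms @ 6 + 365.854ms (1)
4. 2560.976ms @ 7 + 365.854ms (1)
5. 2926.829ms @ 8 + 365.854ms (1)
6. 3292.683ms @ 9 + 1097.561ms (3)
7. 4390.244ms @ 12 + 274.39ms (3/4)
8. 4664.634ms @ 51/4 + 274.39ms (3/4)
9. 4939.024ms @ 27/2 + 548.78ms (3/2)
10. 5487.805ms @ 15 + 1097.561ms (3)

note 6 onset = 9b = 3292.683ms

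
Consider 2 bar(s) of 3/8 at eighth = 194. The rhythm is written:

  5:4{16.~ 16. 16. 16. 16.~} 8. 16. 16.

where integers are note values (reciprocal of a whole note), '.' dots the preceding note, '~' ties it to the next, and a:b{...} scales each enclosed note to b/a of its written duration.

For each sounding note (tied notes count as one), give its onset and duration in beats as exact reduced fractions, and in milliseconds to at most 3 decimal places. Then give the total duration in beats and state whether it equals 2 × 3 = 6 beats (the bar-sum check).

1) 0.0ms=0b +371.134ms=6/5b
2) 371.134ms=6/5b +185.567ms=3/5b
3) 556.701ms=9/5b +185.567ms=3/5b
4) 742.268ms=12/5b +649.485ms=21/10b
5) 1391.753ms=9/2b +231.959ms=3/4b
6) 1623.711ms=21/4b +231.959ms=3/4b
Σ=6b of 6 (194bpm 3/8) — PASS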